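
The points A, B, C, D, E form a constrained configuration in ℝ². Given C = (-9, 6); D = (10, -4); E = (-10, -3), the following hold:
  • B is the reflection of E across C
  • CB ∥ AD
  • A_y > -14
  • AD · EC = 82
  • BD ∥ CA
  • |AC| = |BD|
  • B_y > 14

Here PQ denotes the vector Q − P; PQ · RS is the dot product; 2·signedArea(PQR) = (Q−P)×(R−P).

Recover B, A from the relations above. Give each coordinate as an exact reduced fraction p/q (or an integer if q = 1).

1. B_x = -8  [B is the reflection of E across C]
2. B_y = 15  [B is the reflection of E across C]
   → B = (-8, 15)
3. A_x = 9  [CB ∥ AD ∩ BD ∥ CA]
4. A_y = -13  [CB ∥ AD ∩ BD ∥ CA]
   → A = (9, -13)

A = (9, -13)
B = (-8, 15)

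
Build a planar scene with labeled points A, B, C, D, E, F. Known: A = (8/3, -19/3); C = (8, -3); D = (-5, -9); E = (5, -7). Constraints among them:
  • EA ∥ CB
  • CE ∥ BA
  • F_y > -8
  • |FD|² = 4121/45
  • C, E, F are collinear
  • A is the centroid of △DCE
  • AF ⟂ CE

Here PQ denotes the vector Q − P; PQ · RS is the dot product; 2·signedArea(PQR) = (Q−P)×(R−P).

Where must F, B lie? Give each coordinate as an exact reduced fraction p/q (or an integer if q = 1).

1. F_x = 112/25  [C, E, F are collinear ∩ AF ⟂ CE]
2. F_y = -577/75  [C, E, F are collinear ∩ AF ⟂ CE]
   → F = (112/25, -577/75)
3. B_x = 17/3  [CE ∥ BA ∩ EA ∥ CB]
4. B_y = -7/3  [CE ∥ BA ∩ EA ∥ CB]
   → B = (17/3, -7/3)

B = (17/3, -7/3)
F = (112/25, -577/75)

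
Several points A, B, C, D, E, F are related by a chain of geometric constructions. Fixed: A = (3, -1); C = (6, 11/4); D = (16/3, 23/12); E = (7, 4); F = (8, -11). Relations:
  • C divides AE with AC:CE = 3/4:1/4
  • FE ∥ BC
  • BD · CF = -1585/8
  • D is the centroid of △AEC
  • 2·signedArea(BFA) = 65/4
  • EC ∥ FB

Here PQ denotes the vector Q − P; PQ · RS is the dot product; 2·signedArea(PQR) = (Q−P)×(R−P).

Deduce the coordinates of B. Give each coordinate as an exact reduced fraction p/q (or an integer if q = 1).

1. B_x = 7  [FE ∥ BC ∩ EC ∥ FB]
2. B_y = -49/4  [FE ∥ BC ∩ EC ∥ FB]
   → B = (7, -49/4)

B = (7, -49/4)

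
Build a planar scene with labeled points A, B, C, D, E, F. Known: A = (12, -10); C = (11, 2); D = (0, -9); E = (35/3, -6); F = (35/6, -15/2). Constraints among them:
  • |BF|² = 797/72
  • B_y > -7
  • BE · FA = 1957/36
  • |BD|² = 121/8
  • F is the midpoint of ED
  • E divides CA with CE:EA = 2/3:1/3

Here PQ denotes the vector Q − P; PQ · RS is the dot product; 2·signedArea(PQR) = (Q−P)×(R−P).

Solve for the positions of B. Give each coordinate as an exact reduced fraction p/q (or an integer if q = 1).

1. B_x = 11/4  [line -37/6·x + 5/2·y + 391/12 = 0 ∩ |BD|² = 121/8]
2. B_y = -25/4  [line -37/6·x + 5/2·y + 391/12 = 0 ∩ |BD|² = 121/8]
   → B = (11/4, -25/4)

B = (11/4, -25/4)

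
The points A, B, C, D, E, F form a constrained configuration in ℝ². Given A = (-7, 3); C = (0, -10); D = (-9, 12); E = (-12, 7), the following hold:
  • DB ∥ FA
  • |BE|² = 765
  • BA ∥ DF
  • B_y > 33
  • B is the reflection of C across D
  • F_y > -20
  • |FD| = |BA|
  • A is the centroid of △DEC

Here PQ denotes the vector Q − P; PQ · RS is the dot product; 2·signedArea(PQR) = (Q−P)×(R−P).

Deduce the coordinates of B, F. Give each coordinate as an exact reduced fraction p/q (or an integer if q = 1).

1. B_x = -18  [B is the reflection of C across D]
2. B_y = 34  [B is the reflection of C across D]
   → B = (-18, 34)
3. F_x = 2  [DB ∥ FA ∩ BA ∥ DF]
4. F_y = -19  [DB ∥ FA ∩ BA ∥ DF]
   → F = (2, -19)

B = (-18, 34)
F = (2, -19)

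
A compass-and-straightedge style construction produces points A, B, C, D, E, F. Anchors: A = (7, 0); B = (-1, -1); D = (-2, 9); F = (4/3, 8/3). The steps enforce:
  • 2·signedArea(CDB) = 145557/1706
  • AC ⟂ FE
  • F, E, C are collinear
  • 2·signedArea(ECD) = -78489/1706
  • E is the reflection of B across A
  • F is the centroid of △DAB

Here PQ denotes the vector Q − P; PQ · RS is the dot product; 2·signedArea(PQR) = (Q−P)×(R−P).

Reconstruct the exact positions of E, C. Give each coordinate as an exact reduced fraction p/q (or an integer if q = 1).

1. E_x = 15  [E is the reflection of B across A]
2. E_y = 1  [E is the reflection of B across A]
   → E = (15, 1)
3. C_x = 12347/1706  [F, E, C are collinear ∩ AC ⟂ FE]
4. C_y = 3321/1706  [F, E, C are collinear ∩ AC ⟂ FE]
   → C = (12347/1706, 3321/1706)

C = (12347/1706, 3321/1706)
E = (15, 1)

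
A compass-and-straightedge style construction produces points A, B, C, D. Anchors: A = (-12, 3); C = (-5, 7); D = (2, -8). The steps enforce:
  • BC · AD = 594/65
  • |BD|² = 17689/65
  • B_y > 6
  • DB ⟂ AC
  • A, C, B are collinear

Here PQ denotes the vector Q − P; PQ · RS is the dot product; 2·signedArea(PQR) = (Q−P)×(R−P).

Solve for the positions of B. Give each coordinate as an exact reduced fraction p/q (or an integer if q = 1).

B = (-402/65, 411/65)

1. B_x = -402/65  [A, C, B are collinear ∩ DB ⟂ AC]
2. B_y = 411/65  [A, C, B are collinear ∩ DB ⟂ AC]
   → B = (-402/65, 411/65)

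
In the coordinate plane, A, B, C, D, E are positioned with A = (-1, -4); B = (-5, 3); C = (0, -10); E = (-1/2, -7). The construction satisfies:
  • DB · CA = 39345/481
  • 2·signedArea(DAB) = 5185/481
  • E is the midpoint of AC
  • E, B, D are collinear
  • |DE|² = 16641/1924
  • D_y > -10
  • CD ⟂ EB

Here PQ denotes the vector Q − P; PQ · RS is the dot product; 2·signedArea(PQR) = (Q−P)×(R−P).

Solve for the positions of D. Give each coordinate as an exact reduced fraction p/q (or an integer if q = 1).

D = (340/481, -4657/481)

1. D_x = 340/481  [E, B, D are collinear ∩ CD ⟂ EB]
2. D_y = -4657/481  [E, B, D are collinear ∩ CD ⟂ EB]
   → D = (340/481, -4657/481)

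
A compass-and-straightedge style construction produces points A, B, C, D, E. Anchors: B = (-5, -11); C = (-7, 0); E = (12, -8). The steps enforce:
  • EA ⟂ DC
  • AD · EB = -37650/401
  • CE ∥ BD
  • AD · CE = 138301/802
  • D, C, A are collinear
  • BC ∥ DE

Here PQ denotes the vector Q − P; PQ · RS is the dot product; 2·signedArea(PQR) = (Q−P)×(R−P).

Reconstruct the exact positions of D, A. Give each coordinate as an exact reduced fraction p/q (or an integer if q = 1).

A = (5957/802, -10469/802)
D = (14, -19)

1. D_x = 14  [BC ∥ DE ∩ CE ∥ BD]
2. D_y = -19  [BC ∥ DE ∩ CE ∥ BD]
   → D = (14, -19)
3. A_x = 5957/802  [D, C, A are collinear ∩ EA ⟂ DC]
4. A_y = -10469/802  [D, C, A are collinear ∩ EA ⟂ DC]
   → A = (5957/802, -10469/802)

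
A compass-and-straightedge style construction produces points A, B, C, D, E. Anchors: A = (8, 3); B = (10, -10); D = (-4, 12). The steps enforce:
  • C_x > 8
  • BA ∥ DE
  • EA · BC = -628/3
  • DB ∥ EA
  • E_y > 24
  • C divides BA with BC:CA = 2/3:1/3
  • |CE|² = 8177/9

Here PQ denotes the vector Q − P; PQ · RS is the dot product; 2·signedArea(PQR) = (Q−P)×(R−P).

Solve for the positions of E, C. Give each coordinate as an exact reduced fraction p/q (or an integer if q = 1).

1. E_x = -6  [DB ∥ EA ∩ BA ∥ DE]
2. E_y = 25  [DB ∥ EA ∩ BA ∥ DE]
   → E = (-6, 25)
3. C_x = 26/3  [C divides BA with BC:CA = 2/3:1/3]
4. C_y = -4/3  [C divides BA with BC:CA = 2/3:1/3]
   → C = (26/3, -4/3)

C = (26/3, -4/3)
E = (-6, 25)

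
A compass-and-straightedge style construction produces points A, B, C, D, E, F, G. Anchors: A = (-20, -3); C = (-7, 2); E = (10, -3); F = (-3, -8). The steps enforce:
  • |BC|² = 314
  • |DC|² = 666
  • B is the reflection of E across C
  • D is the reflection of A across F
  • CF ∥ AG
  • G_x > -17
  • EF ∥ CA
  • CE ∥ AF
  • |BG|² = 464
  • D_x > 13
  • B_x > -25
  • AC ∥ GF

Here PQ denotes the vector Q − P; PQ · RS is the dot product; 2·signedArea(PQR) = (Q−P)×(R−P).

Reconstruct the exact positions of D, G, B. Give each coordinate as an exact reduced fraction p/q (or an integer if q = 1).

1. D_x = 14  [D is the reflection of A across F]
2. D_y = -13  [D is the reflection of A across F]
   → D = (14, -13)
3. G_x = -16  [AC ∥ GF ∩ CF ∥ AG]
4. G_y = -13  [AC ∥ GF ∩ CF ∥ AG]
   → G = (-16, -13)
5. B_x = -24  [B is the reflection of E across C]
6. B_y = 7  [B is the reflection of E across C]
   → B = (-24, 7)

B = (-24, 7)
D = (14, -13)
G = (-16, -13)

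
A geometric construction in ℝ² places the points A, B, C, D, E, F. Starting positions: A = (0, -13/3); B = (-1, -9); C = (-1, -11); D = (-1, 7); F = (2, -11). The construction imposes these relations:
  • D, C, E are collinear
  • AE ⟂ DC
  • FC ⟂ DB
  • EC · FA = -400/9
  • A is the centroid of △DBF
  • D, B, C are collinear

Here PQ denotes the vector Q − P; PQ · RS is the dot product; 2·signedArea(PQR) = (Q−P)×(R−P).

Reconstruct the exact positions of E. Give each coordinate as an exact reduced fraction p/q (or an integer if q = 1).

E = (-1, -13/3)

1. E_x = -1  [D, C, E are collinear ∩ AE ⟂ DC]
2. E_y = -13/3  [D, C, E are collinear ∩ AE ⟂ DC]
   → E = (-1, -13/3)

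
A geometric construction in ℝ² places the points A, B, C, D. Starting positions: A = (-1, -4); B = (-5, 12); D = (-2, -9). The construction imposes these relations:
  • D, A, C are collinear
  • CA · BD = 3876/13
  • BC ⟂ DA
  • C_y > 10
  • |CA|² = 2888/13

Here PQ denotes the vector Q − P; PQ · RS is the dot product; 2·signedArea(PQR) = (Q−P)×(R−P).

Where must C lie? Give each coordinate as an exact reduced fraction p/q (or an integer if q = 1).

1. C_x = 25/13  [D, A, C are collinear ∩ BC ⟂ DA]
2. C_y = 138/13  [D, A, C are collinear ∩ BC ⟂ DA]
   → C = (25/13, 138/13)

C = (25/13, 138/13)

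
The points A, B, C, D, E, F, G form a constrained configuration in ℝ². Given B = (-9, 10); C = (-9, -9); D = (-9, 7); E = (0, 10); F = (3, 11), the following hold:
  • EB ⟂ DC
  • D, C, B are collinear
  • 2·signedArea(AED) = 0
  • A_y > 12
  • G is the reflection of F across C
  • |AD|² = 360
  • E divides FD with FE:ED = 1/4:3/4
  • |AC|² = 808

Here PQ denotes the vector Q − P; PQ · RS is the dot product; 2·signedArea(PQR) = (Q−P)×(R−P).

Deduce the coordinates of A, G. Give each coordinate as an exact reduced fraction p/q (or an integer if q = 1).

A = (9, 13)
G = (-21, -29)

1. A_x = 9  [line 3·x + -9·y + 90 = 0 ∩ |AD|² = 360]
2. A_y = 13  [line 3·x + -9·y + 90 = 0 ∩ |AD|² = 360]
   → A = (9, 13)
3. G_x = -21  [G is the reflection of F across C]
4. G_y = -29  [G is the reflection of F across C]
   → G = (-21, -29)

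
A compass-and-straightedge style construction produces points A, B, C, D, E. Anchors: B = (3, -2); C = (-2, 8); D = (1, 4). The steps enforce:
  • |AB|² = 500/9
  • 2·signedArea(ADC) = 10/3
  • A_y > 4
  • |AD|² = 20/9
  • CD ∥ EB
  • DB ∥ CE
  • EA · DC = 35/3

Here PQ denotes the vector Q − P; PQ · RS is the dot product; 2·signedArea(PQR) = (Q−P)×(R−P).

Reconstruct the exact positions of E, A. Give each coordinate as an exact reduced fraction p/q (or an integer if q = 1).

A = (-1/3, 14/3)
E = (0, 2)

1. E_x = 0  [CD ∥ EB ∩ DB ∥ CE]
2. E_y = 2  [CD ∥ EB ∩ DB ∥ CE]
   → E = (0, 2)
3. A_x = -1/3  [2·signedArea(ADC) = 10/3 ∩ EA · DC = 35/3]
4. A_y = 14/3  [2·signedArea(ADC) = 10/3 ∩ EA · DC = 35/3]
   → A = (-1/3, 14/3)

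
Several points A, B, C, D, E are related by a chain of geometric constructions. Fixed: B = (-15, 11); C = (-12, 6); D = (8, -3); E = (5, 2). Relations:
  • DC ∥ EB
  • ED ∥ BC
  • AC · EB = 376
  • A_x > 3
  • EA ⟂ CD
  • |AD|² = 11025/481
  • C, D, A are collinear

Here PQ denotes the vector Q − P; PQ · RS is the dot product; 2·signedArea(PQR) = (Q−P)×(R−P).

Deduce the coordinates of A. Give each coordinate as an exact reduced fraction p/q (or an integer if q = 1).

1. A_x = 1748/481  [C, D, A are collinear ∩ EA ⟂ CD]
2. A_y = -498/481  [C, D, A are collinear ∩ EA ⟂ CD]
   → A = (1748/481, -498/481)

A = (1748/481, -498/481)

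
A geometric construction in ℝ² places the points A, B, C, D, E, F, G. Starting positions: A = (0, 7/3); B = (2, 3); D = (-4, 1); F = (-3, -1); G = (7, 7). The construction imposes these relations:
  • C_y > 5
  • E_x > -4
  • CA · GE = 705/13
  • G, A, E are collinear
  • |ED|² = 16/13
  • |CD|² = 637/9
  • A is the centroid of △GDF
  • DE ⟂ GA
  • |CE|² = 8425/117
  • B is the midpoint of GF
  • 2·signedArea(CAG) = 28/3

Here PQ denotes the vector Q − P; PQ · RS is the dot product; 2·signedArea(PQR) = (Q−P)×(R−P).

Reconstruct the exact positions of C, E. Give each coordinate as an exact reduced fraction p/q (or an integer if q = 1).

C = (3, 17/3)
E = (-44/13, 1/13)

1. C_x = 3  [line -14/3·x + 7·y + -77/3 = 0 ∩ |CD|² = 637/9]
2. C_y = 17/3  [line -14/3·x + 7·y + -77/3 = 0 ∩ |CD|² = 637/9]
   → C = (3, 17/3)
3. E_x = -44/13  [G, A, E are collinear ∩ DE ⟂ GA]
4. E_y = 1/13  [G, A, E are collinear ∩ DE ⟂ GA]
   → E = (-44/13, 1/13)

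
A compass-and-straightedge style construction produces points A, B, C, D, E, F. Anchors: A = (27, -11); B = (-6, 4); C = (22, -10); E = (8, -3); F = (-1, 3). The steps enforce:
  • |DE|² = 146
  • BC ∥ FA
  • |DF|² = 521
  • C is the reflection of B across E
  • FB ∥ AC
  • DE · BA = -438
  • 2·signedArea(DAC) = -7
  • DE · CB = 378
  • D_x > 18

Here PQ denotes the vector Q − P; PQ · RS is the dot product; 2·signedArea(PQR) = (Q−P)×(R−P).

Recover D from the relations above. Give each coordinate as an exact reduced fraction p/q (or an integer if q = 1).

1. D_x = 19  [DE · CB = 378 ∩ 2·signedArea(DAC) = -7]
2. D_y = -8  [DE · CB = 378 ∩ 2·signedArea(DAC) = -7]
   → D = (19, -8)

D = (19, -8)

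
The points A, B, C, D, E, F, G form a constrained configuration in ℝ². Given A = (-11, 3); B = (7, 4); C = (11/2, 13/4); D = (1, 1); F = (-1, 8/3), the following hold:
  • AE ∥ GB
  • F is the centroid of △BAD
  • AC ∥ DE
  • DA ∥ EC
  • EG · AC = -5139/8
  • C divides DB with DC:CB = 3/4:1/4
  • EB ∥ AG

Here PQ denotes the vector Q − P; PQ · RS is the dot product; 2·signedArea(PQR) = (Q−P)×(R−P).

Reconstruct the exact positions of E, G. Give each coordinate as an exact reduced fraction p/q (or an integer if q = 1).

E = (35/2, 5/4)
G = (-43/2, 23/4)

1. E_x = 35/2  [DA ∥ EC ∩ AC ∥ DE]
2. E_y = 5/4  [DA ∥ EC ∩ AC ∥ DE]
   → E = (35/2, 5/4)
3. G_x = -43/2  [AE ∥ GB ∩ EB ∥ AG]
4. G_y = 23/4  [AE ∥ GB ∩ EB ∥ AG]
   → G = (-43/2, 23/4)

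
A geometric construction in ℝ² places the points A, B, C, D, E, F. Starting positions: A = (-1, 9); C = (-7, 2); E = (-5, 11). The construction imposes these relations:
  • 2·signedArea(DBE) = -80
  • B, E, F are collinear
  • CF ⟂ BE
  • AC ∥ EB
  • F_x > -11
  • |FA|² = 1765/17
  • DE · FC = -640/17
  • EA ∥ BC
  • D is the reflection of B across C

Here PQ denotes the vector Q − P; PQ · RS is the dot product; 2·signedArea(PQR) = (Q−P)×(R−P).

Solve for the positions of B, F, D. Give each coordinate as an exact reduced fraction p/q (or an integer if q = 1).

1. B_x = -11  [EA ∥ BC ∩ AC ∥ EB]
2. B_y = 4  [EA ∥ BC ∩ AC ∥ EB]
   → B = (-11, 4)
3. F_x = -175/17  [B, E, F are collinear ∩ CF ⟂ BE]
4. F_y = 82/17  [B, E, F are collinear ∩ CF ⟂ BE]
   → F = (-175/17, 82/17)
5. D_x = -3  [D is the reflection of B across C]
6. D_y = 0  [D is the reflection of B across C]
   → D = (-3, 0)

B = (-11, 4)
D = (-3, 0)
F = (-175/17, 82/17)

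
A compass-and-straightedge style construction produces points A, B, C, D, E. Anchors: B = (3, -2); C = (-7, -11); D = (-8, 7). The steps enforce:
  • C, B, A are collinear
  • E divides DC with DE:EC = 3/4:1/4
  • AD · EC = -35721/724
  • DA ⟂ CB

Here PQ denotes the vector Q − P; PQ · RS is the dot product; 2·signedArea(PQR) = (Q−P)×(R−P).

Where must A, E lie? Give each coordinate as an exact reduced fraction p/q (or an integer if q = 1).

A = (253/181, -623/181)
E = (-29/4, -13/2)

1. A_x = 253/181  [C, B, A are collinear ∩ DA ⟂ CB]
2. A_y = -623/181  [C, B, A are collinear ∩ DA ⟂ CB]
   → A = (253/181, -623/181)
3. E_x = -29/4  [E divides DC with DE:EC = 3/4:1/4]
4. E_y = -13/2  [E divides DC with DE:EC = 3/4:1/4]
   → E = (-29/4, -13/2)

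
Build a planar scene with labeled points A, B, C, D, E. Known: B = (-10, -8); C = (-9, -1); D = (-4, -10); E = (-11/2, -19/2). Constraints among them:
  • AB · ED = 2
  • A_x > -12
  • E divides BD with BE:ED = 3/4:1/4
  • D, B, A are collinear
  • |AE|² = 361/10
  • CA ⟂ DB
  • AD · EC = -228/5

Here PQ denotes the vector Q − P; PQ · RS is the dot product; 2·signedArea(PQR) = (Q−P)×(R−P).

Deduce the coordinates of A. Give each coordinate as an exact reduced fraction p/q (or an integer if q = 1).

A = (-56/5, -38/5)

1. A_x = -56/5  [D, B, A are collinear ∩ CA ⟂ DB]
2. A_y = -38/5  [D, B, A are collinear ∩ CA ⟂ DB]
   → A = (-56/5, -38/5)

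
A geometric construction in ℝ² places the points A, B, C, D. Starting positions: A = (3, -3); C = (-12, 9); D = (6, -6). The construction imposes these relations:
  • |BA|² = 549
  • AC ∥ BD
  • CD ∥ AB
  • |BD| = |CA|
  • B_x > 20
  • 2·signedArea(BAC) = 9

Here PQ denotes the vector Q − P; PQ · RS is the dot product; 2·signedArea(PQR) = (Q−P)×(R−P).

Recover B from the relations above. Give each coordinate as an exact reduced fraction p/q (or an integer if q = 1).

B = (21, -18)

1. B_x = 21  [AC ∥ BD ∩ CD ∥ AB]
2. B_y = -18  [AC ∥ BD ∩ CD ∥ AB]
   → B = (21, -18)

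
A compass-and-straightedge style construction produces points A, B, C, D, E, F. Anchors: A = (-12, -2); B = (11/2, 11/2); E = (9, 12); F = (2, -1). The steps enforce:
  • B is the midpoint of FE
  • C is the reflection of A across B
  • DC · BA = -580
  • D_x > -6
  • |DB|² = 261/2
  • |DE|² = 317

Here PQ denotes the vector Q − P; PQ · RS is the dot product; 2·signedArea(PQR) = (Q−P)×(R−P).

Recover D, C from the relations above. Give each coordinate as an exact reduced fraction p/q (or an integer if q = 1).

C = (23, 13)
D = (-5, 1)

1. C_x = 23  [C is the reflection of A across B]
2. C_y = 13  [C is the reflection of A across B]
   → C = (23, 13)
3. D_x = -5  [line 35/2·x + 15/2·y + 80 = 0 ∩ |DB|² = 261/2]
4. D_y = 1  [line 35/2·x + 15/2·y + 80 = 0 ∩ |DB|² = 261/2]
   → D = (-5, 1)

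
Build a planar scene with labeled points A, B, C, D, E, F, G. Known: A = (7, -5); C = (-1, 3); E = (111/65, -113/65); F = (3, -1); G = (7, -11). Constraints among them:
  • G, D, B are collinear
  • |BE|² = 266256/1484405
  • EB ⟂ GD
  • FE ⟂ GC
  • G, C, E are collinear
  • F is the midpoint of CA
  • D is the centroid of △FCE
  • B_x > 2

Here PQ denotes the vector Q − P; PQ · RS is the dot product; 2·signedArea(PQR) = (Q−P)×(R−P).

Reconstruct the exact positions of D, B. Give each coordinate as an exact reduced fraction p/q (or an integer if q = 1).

B = (3092703/1484405, -2290589/1484405)
D = (241/195, 17/195)

1. D_x = 241/195  [D is the centroid of △FCE]
2. D_y = 17/195  [D is the centroid of △FCE]
   → D = (241/195, 17/195)
3. B_x = 3092703/1484405  [G, D, B are collinear ∩ EB ⟂ GD]
4. B_y = -2290589/1484405  [G, D, B are collinear ∩ EB ⟂ GD]
   → B = (3092703/1484405, -2290589/1484405)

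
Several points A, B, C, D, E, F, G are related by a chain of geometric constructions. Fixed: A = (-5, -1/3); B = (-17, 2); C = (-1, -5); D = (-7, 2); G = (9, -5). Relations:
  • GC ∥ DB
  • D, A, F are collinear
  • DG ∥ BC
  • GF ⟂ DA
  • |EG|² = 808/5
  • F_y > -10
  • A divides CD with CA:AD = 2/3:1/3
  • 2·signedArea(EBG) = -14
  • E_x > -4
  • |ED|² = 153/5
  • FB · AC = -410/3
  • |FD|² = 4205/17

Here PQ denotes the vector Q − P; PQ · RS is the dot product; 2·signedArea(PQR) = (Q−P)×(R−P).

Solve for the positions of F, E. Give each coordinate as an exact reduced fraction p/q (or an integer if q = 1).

E = (-17/5, -11/5)
F = (55/17, -169/17)

1. F_x = 55/17  [D, A, F are collinear ∩ GF ⟂ DA]
2. F_y = -169/17  [D, A, F are collinear ∩ GF ⟂ DA]
   → F = (55/17, -169/17)
3. E_x = -17/5  [line 7·x + 26·y + 81 = 0 ∩ |ED|² = 153/5]
4. E_y = -11/5  [line 7·x + 26·y + 81 = 0 ∩ |ED|² = 153/5]
   → E = (-17/5, -11/5)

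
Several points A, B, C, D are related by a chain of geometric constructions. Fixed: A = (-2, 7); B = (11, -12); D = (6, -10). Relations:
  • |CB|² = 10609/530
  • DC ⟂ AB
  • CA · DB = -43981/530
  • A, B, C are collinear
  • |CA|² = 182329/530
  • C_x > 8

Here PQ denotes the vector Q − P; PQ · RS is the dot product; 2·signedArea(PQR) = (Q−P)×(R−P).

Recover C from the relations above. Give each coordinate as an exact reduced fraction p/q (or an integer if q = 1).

1. C_x = 4491/530  [A, B, C are collinear ∩ DC ⟂ AB]
2. C_y = -4403/530  [A, B, C are collinear ∩ DC ⟂ AB]
   → C = (4491/530, -4403/530)

C = (4491/530, -4403/530)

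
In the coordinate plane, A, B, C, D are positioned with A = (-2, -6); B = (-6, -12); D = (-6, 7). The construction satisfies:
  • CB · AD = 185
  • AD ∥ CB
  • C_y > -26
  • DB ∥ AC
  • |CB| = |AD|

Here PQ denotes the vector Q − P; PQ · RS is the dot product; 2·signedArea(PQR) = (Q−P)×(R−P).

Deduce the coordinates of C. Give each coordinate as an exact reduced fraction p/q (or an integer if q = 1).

C = (-2, -25)

1. C_x = -2  [AD ∥ CB ∩ DB ∥ AC]
2. C_y = -25  [AD ∥ CB ∩ DB ∥ AC]
   → C = (-2, -25)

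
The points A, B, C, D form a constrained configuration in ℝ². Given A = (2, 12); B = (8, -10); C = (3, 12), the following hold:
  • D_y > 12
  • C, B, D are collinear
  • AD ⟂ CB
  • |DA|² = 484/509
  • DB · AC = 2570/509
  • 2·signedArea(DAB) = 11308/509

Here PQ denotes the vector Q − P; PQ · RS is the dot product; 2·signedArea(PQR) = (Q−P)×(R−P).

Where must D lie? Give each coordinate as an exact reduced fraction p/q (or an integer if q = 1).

D = (1502/509, 6218/509)

1. D_x = 1502/509  [C, B, D are collinear ∩ AD ⟂ CB]
2. D_y = 6218/509  [C, B, D are collinear ∩ AD ⟂ CB]
   → D = (1502/509, 6218/509)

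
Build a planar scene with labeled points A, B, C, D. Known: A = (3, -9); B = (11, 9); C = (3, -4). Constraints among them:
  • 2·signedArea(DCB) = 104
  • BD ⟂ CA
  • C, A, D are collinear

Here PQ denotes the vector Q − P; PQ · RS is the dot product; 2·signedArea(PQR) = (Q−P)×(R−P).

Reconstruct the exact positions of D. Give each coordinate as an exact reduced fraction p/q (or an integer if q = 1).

1. D_x = 3  [C, A, D are collinear ∩ BD ⟂ CA]
2. D_y = 9  [C, A, D are collinear ∩ BD ⟂ CA]
   → D = (3, 9)

D = (3, 9)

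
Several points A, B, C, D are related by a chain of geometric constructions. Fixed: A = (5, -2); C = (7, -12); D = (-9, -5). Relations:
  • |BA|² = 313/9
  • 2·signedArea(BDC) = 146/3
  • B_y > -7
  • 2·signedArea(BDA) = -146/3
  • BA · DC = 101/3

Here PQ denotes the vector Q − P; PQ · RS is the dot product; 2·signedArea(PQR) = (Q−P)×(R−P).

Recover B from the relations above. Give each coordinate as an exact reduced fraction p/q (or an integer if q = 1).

B = (1, -19/3)

1. B_x = 1  [2·signedArea(BDA) = -146/3 ∩ BA · DC = 101/3]
2. B_y = -19/3  [2·signedArea(BDA) = -146/3 ∩ BA · DC = 101/3]
   → B = (1, -19/3)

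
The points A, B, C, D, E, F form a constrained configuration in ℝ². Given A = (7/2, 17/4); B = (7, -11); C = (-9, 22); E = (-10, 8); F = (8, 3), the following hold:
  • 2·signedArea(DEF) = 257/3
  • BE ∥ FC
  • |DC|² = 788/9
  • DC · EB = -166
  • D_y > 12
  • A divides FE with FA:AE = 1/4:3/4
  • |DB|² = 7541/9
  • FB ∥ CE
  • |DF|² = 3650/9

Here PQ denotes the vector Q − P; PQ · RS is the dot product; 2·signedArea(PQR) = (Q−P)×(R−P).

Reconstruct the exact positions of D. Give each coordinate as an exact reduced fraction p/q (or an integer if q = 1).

D = (-29/3, 38/3)

1. D_x = -29/3  [DC · EB = -166 ∩ 2·signedArea(DEF) = 257/3]
2. D_y = 38/3  [DC · EB = -166 ∩ 2·signedArea(DEF) = 257/3]
   → D = (-29/3, 38/3)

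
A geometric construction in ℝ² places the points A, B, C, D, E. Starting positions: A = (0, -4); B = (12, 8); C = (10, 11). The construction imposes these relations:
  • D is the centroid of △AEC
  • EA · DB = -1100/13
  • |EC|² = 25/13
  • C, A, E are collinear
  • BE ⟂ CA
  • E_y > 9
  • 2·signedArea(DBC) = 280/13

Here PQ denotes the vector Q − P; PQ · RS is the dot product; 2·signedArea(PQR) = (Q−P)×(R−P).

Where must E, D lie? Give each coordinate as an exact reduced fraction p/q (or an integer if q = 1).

1. E_x = 120/13  [C, A, E are collinear ∩ BE ⟂ CA]
2. E_y = 128/13  [C, A, E are collinear ∩ BE ⟂ CA]
   → E = (120/13, 128/13)
3. D_x = 250/39  [D is the centroid of △AEC]
4. D_y = 73/13  [D is the centroid of △AEC]
   → D = (250/39, 73/13)

D = (250/39, 73/13)
E = (120/13, 128/13)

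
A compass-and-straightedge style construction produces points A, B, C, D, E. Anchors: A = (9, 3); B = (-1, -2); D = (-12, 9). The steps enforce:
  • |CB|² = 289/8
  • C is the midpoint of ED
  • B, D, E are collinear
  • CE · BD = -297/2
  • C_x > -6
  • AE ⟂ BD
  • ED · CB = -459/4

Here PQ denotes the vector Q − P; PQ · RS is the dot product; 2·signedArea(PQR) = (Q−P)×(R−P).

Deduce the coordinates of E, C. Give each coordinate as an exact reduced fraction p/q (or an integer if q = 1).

C = (-21/4, 9/4)
E = (3/2, -9/2)

1. E_x = 3/2  [B, D, E are collinear ∩ AE ⟂ BD]
2. E_y = -9/2  [B, D, E are collinear ∩ AE ⟂ BD]
   → E = (3/2, -9/2)
3. C_x = -21/4  [C is the midpoint of ED]
4. C_y = 9/4  [C is the midpoint of ED]
   → C = (-21/4, 9/4)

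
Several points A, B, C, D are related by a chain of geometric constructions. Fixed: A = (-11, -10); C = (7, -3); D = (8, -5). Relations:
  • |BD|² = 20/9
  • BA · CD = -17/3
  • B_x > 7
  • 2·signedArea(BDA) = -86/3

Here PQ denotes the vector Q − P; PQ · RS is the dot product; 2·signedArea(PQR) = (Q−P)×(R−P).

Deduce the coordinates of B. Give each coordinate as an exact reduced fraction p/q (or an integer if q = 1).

1. B_x = 22/3  [BA · CD = -17/3 ∩ 2·signedArea(BDA) = -86/3]
2. B_y = -11/3  [BA · CD = -17/3 ∩ 2·signedArea(BDA) = -86/3]
   → B = (22/3, -11/3)

B = (22/3, -11/3)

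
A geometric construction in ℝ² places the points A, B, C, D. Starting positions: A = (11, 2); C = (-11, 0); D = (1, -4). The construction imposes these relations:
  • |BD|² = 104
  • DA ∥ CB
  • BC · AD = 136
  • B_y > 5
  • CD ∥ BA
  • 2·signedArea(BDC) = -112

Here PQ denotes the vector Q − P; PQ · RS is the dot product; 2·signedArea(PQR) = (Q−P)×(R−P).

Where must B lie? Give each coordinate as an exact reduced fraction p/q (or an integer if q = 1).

B = (-1, 6)

1. B_x = -1  [CD ∥ BA ∩ DA ∥ CB]
2. B_y = 6  [CD ∥ BA ∩ DA ∥ CB]
   → B = (-1, 6)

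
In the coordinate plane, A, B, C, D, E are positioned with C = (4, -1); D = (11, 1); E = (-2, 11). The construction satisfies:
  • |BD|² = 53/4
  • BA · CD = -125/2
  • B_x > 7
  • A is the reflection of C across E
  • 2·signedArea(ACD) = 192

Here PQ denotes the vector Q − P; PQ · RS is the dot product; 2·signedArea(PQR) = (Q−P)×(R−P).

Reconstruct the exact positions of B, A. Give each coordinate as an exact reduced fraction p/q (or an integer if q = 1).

A = (-8, 23)
B = (15/2, 0)

1. A_x = -8  [A is the reflection of C across E]
2. A_y = 23  [A is the reflection of C across E]
   → A = (-8, 23)
3. B_x = 15/2  [line -7·x + -2·y + 105/2 = 0 ∩ |BD|² = 53/4]
4. B_y = 0  [line -7·x + -2·y + 105/2 = 0 ∩ |BD|² = 53/4]
   → B = (15/2, 0)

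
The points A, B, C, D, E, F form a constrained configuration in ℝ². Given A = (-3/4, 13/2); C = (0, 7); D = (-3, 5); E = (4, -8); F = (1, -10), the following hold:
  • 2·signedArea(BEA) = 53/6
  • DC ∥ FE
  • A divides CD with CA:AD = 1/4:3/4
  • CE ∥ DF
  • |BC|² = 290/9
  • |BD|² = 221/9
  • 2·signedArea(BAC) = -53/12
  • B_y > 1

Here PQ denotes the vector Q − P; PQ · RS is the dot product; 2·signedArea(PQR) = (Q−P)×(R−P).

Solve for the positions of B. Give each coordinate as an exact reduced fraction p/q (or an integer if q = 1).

1. B_x = 1/3  [2·signedArea(BEA) = 53/6 ∩ 2·signedArea(BAC) = -53/12]
2. B_y = 4/3  [2·signedArea(BEA) = 53/6 ∩ 2·signedArea(BAC) = -53/12]
   → B = (1/3, 4/3)

B = (1/3, 4/3)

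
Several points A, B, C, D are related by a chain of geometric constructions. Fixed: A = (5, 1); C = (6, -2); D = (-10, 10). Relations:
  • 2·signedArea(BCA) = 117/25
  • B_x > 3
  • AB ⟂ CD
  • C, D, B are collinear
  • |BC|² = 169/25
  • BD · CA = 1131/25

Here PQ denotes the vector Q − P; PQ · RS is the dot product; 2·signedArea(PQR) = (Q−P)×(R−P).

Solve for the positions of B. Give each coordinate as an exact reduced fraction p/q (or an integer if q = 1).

1. B_x = 98/25  [C, D, B are collinear ∩ AB ⟂ CD]
2. B_y = -11/25  [C, D, B are collinear ∩ AB ⟂ CD]
   → B = (98/25, -11/25)

B = (98/25, -11/25)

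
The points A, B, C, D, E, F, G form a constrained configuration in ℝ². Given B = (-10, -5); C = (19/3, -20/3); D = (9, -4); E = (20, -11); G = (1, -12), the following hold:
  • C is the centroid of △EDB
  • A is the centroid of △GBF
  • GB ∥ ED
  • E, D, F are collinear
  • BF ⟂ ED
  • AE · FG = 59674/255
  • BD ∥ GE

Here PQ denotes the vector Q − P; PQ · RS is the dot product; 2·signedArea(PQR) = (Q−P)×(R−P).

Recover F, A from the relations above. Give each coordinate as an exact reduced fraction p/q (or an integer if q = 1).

A = (-1111/255, -1078/255)
F = (-346/85, 367/85)

1. F_x = -346/85  [E, D, F are collinear ∩ BF ⟂ ED]
2. F_y = 367/85  [E, D, F are collinear ∩ BF ⟂ ED]
   → F = (-346/85, 367/85)
3. A_x = -1111/255  [A is the centroid of △GBF]
4. A_y = -1078/255  [A is the centroid of △GBF]
   → A = (-1111/255, -1078/255)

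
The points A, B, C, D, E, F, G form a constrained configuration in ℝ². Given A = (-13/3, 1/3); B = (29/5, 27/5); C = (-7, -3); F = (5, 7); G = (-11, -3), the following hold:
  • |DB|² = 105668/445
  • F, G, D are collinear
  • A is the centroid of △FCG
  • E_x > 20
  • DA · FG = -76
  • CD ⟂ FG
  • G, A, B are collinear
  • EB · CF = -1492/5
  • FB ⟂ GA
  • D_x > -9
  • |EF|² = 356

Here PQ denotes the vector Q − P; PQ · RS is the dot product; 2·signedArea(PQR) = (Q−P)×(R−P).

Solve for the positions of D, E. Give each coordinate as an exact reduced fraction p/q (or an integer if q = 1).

D = (-723/89, -107/89)
E = (21, 17)

1. D_x = -723/89  [F, G, D are collinear ∩ CD ⟂ FG]
2. D_y = -107/89  [F, G, D are collinear ∩ CD ⟂ FG]
   → D = (-723/89, -107/89)
3. E_x = 21  [line -12·x + -10·y + 422 = 0 ∩ |EF|² = 356]
4. E_y = 17  [line -12·x + -10·y + 422 = 0 ∩ |EF|² = 356]
   → E = (21, 17)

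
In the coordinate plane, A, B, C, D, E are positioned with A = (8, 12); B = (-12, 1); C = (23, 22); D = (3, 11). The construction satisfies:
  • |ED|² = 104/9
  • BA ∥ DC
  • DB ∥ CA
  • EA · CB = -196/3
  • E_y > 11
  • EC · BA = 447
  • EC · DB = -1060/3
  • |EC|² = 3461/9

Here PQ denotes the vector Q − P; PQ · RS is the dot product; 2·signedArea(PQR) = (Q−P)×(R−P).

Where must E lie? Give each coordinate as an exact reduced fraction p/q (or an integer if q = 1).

E = (19/3, 35/3)

1. E_x = 19/3  [EC · BA = 447 ∩ EC · DB = -1060/3]
2. E_y = 35/3  [EC · BA = 447 ∩ EC · DB = -1060/3]
   → E = (19/3, 35/3)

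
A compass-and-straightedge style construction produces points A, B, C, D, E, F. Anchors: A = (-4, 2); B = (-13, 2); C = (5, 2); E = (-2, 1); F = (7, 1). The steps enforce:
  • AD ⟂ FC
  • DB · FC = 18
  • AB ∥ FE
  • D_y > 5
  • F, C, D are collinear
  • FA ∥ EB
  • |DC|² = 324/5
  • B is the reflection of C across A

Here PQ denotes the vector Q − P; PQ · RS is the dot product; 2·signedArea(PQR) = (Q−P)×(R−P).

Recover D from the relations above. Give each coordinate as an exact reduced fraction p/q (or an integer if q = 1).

D = (-11/5, 28/5)

1. D_x = -11/5  [F, C, D are collinear ∩ AD ⟂ FC]
2. D_y = 28/5  [F, C, D are collinear ∩ AD ⟂ FC]
   → D = (-11/5, 28/5)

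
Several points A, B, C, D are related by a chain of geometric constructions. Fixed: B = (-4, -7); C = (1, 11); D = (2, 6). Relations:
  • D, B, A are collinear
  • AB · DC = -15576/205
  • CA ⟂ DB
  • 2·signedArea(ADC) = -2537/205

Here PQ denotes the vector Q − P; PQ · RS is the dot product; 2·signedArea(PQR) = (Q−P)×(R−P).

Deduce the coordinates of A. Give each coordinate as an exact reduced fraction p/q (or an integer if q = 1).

A = (764/205, 1997/205)

1. A_x = 764/205  [D, B, A are collinear ∩ CA ⟂ DB]
2. A_y = 1997/205  [D, B, A are collinear ∩ CA ⟂ DB]
   → A = (764/205, 1997/205)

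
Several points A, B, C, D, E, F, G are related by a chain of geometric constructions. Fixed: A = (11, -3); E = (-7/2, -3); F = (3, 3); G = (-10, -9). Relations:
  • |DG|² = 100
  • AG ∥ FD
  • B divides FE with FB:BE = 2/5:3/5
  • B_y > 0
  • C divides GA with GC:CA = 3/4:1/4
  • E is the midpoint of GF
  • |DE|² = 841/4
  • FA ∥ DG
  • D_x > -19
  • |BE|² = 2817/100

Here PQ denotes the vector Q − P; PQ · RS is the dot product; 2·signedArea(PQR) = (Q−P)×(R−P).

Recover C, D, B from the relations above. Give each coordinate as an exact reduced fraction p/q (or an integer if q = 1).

B = (2/5, 3/5)
C = (23/4, -9/2)
D = (-18, -3)

1. C_x = 23/4  [C divides GA with GC:CA = 3/4:1/4]
2. C_y = -9/2  [C divides GA with GC:CA = 3/4:1/4]
   → C = (23/4, -9/2)
3. D_x = -18  [FA ∥ DG ∩ AG ∥ FD]
4. D_y = -3  [FA ∥ DG ∩ AG ∥ FD]
   → D = (-18, -3)
5. B_x = 2/5  [B divides FE with FB:BE = 2/5:3/5]
6. B_y = 3/5  [B divides FE with FB:BE = 2/5:3/5]
   → B = (2/5, 3/5)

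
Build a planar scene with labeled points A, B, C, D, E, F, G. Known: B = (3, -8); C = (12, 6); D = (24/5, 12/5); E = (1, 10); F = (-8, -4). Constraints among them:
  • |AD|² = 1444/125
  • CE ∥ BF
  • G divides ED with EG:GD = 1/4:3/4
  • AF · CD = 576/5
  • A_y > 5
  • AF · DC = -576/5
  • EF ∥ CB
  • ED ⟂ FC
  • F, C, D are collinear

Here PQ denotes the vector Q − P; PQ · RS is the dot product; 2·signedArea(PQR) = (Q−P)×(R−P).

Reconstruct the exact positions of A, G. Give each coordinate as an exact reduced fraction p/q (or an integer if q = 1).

1. A_x = 82/25  [line -36/5·x + -18/5·y + 216/5 = 0 ∩ |AD|² = 1444/125]
2. A_y = 136/25  [line -36/5·x + -18/5·y + 216/5 = 0 ∩ |AD|² = 1444/125]
   → A = (82/25, 136/25)
3. G_x = 39/20  [G divides ED with EG:GD = 1/4:3/4]
4. G_y = 81/10  [G divides ED with EG:GD = 1/4:3/4]
   → G = (39/20, 81/10)

A = (82/25, 136/25)
G = (39/20, 81/10)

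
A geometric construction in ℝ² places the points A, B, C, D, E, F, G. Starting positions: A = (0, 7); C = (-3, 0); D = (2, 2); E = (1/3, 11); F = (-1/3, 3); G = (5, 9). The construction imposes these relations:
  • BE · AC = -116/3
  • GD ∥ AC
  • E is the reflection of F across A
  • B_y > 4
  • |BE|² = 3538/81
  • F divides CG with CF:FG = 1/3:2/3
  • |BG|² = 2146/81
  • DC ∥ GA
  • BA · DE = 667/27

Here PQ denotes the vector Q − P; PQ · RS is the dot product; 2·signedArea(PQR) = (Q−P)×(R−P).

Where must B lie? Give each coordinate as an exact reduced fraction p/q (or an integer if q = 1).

B = (20/9, 14/3)

1. B_x = 20/9  [BA · DE = 667/27 ∩ BE · AC = -116/3]
2. B_y = 14/3  [BA · DE = 667/27 ∩ BE · AC = -116/3]
   → B = (20/9, 14/3)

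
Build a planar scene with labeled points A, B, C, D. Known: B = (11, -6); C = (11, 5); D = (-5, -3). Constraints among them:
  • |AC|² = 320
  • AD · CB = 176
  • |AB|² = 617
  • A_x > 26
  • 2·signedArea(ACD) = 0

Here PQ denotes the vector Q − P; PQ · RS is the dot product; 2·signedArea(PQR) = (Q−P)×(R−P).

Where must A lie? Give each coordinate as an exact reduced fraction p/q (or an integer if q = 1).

A = (27, 13)

1. A_x = 27  [2·signedArea(ACD) = 0 ∩ AD · CB = 176]
2. A_y = 13  [2·signedArea(ACD) = 0 ∩ AD · CB = 176]
   → A = (27, 13)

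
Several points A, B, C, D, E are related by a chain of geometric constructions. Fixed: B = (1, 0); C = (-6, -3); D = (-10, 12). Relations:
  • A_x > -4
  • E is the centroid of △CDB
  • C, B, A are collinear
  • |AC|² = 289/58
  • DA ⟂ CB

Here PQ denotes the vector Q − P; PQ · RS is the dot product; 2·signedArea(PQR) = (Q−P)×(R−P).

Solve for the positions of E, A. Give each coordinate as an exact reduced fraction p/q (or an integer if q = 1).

A = (-229/58, -123/58)
E = (-5, 3)

1. E_x = -5  [E is the centroid of △CDB]
2. E_y = 3  [E is the centroid of △CDB]
   → E = (-5, 3)
3. A_x = -229/58  [C, B, A are collinear ∩ DA ⟂ CB]
4. A_y = -123/58  [C, B, A are collinear ∩ DA ⟂ CB]
   → A = (-229/58, -123/58)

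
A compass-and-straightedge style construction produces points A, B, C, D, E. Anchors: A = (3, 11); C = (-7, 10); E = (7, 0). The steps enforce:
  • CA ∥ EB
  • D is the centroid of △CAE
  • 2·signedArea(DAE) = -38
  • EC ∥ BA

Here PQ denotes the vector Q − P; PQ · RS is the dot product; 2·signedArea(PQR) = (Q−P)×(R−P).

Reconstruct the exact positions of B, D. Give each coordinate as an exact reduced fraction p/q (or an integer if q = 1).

B = (17, 1)
D = (1, 7)

1. B_x = 17  [EC ∥ BA ∩ CA ∥ EB]
2. B_y = 1  [EC ∥ BA ∩ CA ∥ EB]
   → B = (17, 1)
3. D_x = 1  [D is the centroid of △CAE]
4. D_y = 7  [D is the centroid of △CAE]
   → D = (1, 7)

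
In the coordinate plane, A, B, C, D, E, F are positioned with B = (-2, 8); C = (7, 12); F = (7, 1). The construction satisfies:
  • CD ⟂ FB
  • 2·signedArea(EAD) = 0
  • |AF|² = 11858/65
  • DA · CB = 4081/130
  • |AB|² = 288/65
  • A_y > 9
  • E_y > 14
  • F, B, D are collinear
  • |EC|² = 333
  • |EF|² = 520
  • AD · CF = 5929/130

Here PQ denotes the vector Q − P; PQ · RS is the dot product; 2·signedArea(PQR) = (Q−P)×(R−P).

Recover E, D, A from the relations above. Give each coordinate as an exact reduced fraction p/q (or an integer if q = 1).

1. D_x = 217/130  [F, B, D are collinear ∩ CD ⟂ FB]
2. D_y = 669/130  [F, B, D are collinear ∩ CD ⟂ FB]
   → D = (217/130, 669/130)
3. A_x = -238/65  [AD · CF = 5929/130 ∩ DA · CB = 4081/130]
4. A_y = 604/65  [AD · CF = 5929/130 ∩ DA · CB = 4081/130]
   → A = (-238/65, 604/65)
5. E_x = -11  [line 539/130·x + 693/130·y + -2233/65 = 0 ∩ |EF|² = 520]
6. E_y = 15  [line 539/130·x + 693/130·y + -2233/65 = 0 ∩ |EF|² = 520]
   → E = (-11, 15)

A = (-238/65, 604/65)
D = (217/130, 669/130)
E = (-11, 15)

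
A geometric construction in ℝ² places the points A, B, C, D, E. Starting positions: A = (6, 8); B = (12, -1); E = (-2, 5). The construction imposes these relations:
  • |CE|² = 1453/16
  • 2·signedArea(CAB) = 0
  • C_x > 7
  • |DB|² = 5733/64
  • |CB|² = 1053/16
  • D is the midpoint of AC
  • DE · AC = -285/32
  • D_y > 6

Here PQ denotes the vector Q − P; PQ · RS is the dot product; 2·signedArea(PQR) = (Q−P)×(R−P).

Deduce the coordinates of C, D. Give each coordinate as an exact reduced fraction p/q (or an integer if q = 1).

1. C_x = 15/2  [line 9·x + 6·y + -102 = 0 ∩ |CE|² = 1453/16]
2. C_y = 23/4  [line 9·x + 6·y + -102 = 0 ∩ |CE|² = 1453/16]
   → C = (15/2, 23/4)
3. D_x = 27/4  [D is the midpoint of AC]
4. D_y = 55/8  [D is the midpoint of AC]
   → D = (27/4, 55/8)

C = (15/2, 23/4)
D = (27/4, 55/8)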